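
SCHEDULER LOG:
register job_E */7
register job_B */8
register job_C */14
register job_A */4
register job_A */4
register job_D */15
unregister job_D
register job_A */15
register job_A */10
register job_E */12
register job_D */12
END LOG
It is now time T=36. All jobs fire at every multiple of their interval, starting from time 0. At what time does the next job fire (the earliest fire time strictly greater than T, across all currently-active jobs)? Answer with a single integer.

Answer: 40

Derivation:
Op 1: register job_E */7 -> active={job_E:*/7}
Op 2: register job_B */8 -> active={job_B:*/8, job_E:*/7}
Op 3: register job_C */14 -> active={job_B:*/8, job_C:*/14, job_E:*/7}
Op 4: register job_A */4 -> active={job_A:*/4, job_B:*/8, job_C:*/14, job_E:*/7}
Op 5: register job_A */4 -> active={job_A:*/4, job_B:*/8, job_C:*/14, job_E:*/7}
Op 6: register job_D */15 -> active={job_A:*/4, job_B:*/8, job_C:*/14, job_D:*/15, job_E:*/7}
Op 7: unregister job_D -> active={job_A:*/4, job_B:*/8, job_C:*/14, job_E:*/7}
Op 8: register job_A */15 -> active={job_A:*/15, job_B:*/8, job_C:*/14, job_E:*/7}
Op 9: register job_A */10 -> active={job_A:*/10, job_B:*/8, job_C:*/14, job_E:*/7}
Op 10: register job_E */12 -> active={job_A:*/10, job_B:*/8, job_C:*/14, job_E:*/12}
Op 11: register job_D */12 -> active={job_A:*/10, job_B:*/8, job_C:*/14, job_D:*/12, job_E:*/12}
  job_A: interval 10, next fire after T=36 is 40
  job_B: interval 8, next fire after T=36 is 40
  job_C: interval 14, next fire after T=36 is 42
  job_D: interval 12, next fire after T=36 is 48
  job_E: interval 12, next fire after T=36 is 48
Earliest fire time = 40 (job job_A)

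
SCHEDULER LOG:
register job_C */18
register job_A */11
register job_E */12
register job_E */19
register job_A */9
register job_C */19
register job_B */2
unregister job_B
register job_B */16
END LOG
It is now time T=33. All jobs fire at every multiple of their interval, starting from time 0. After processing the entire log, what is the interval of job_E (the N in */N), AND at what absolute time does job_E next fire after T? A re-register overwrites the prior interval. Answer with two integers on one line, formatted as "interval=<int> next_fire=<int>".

Op 1: register job_C */18 -> active={job_C:*/18}
Op 2: register job_A */11 -> active={job_A:*/11, job_C:*/18}
Op 3: register job_E */12 -> active={job_A:*/11, job_C:*/18, job_E:*/12}
Op 4: register job_E */19 -> active={job_A:*/11, job_C:*/18, job_E:*/19}
Op 5: register job_A */9 -> active={job_A:*/9, job_C:*/18, job_E:*/19}
Op 6: register job_C */19 -> active={job_A:*/9, job_C:*/19, job_E:*/19}
Op 7: register job_B */2 -> active={job_A:*/9, job_B:*/2, job_C:*/19, job_E:*/19}
Op 8: unregister job_B -> active={job_A:*/9, job_C:*/19, job_E:*/19}
Op 9: register job_B */16 -> active={job_A:*/9, job_B:*/16, job_C:*/19, job_E:*/19}
Final interval of job_E = 19
Next fire of job_E after T=33: (33//19+1)*19 = 38

Answer: interval=19 next_fire=38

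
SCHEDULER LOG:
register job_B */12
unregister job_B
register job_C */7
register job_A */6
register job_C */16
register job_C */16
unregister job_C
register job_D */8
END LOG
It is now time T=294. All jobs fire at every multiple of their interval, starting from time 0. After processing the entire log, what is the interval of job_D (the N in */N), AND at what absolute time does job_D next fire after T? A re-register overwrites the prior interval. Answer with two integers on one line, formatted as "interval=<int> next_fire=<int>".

Op 1: register job_B */12 -> active={job_B:*/12}
Op 2: unregister job_B -> active={}
Op 3: register job_C */7 -> active={job_C:*/7}
Op 4: register job_A */6 -> active={job_A:*/6, job_C:*/7}
Op 5: register job_C */16 -> active={job_A:*/6, job_C:*/16}
Op 6: register job_C */16 -> active={job_A:*/6, job_C:*/16}
Op 7: unregister job_C -> active={job_A:*/6}
Op 8: register job_D */8 -> active={job_A:*/6, job_D:*/8}
Final interval of job_D = 8
Next fire of job_D after T=294: (294//8+1)*8 = 296

Answer: interval=8 next_fire=296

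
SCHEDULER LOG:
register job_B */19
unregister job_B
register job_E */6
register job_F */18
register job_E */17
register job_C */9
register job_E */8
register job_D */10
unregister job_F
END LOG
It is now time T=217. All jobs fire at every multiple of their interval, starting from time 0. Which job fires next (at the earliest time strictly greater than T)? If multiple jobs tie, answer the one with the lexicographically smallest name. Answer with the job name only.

Op 1: register job_B */19 -> active={job_B:*/19}
Op 2: unregister job_B -> active={}
Op 3: register job_E */6 -> active={job_E:*/6}
Op 4: register job_F */18 -> active={job_E:*/6, job_F:*/18}
Op 5: register job_E */17 -> active={job_E:*/17, job_F:*/18}
Op 6: register job_C */9 -> active={job_C:*/9, job_E:*/17, job_F:*/18}
Op 7: register job_E */8 -> active={job_C:*/9, job_E:*/8, job_F:*/18}
Op 8: register job_D */10 -> active={job_C:*/9, job_D:*/10, job_E:*/8, job_F:*/18}
Op 9: unregister job_F -> active={job_C:*/9, job_D:*/10, job_E:*/8}
  job_C: interval 9, next fire after T=217 is 225
  job_D: interval 10, next fire after T=217 is 220
  job_E: interval 8, next fire after T=217 is 224
Earliest = 220, winner (lex tiebreak) = job_D

Answer: job_D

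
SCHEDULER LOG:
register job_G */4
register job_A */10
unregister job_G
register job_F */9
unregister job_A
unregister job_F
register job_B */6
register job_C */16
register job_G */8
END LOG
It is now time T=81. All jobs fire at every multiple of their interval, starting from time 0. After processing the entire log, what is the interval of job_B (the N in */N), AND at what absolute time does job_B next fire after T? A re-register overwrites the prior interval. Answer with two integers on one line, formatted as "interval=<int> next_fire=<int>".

Op 1: register job_G */4 -> active={job_G:*/4}
Op 2: register job_A */10 -> active={job_A:*/10, job_G:*/4}
Op 3: unregister job_G -> active={job_A:*/10}
Op 4: register job_F */9 -> active={job_A:*/10, job_F:*/9}
Op 5: unregister job_A -> active={job_F:*/9}
Op 6: unregister job_F -> active={}
Op 7: register job_B */6 -> active={job_B:*/6}
Op 8: register job_C */16 -> active={job_B:*/6, job_C:*/16}
Op 9: register job_G */8 -> active={job_B:*/6, job_C:*/16, job_G:*/8}
Final interval of job_B = 6
Next fire of job_B after T=81: (81//6+1)*6 = 84

Answer: interval=6 next_fire=84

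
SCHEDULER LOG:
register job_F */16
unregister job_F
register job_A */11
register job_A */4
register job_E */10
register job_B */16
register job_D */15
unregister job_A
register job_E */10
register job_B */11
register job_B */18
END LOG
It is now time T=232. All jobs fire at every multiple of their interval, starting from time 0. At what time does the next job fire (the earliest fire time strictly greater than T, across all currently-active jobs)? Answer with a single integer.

Op 1: register job_F */16 -> active={job_F:*/16}
Op 2: unregister job_F -> active={}
Op 3: register job_A */11 -> active={job_A:*/11}
Op 4: register job_A */4 -> active={job_A:*/4}
Op 5: register job_E */10 -> active={job_A:*/4, job_E:*/10}
Op 6: register job_B */16 -> active={job_A:*/4, job_B:*/16, job_E:*/10}
Op 7: register job_D */15 -> active={job_A:*/4, job_B:*/16, job_D:*/15, job_E:*/10}
Op 8: unregister job_A -> active={job_B:*/16, job_D:*/15, job_E:*/10}
Op 9: register job_E */10 -> active={job_B:*/16, job_D:*/15, job_E:*/10}
Op 10: register job_B */11 -> active={job_B:*/11, job_D:*/15, job_E:*/10}
Op 11: register job_B */18 -> active={job_B:*/18, job_D:*/15, job_E:*/10}
  job_B: interval 18, next fire after T=232 is 234
  job_D: interval 15, next fire after T=232 is 240
  job_E: interval 10, next fire after T=232 is 240
Earliest fire time = 234 (job job_B)

Answer: 234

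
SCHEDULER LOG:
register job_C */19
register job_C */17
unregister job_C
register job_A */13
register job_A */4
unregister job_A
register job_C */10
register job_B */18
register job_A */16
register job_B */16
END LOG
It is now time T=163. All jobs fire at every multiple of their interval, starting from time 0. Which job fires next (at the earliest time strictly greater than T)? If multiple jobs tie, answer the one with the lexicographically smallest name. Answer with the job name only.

Answer: job_C

Derivation:
Op 1: register job_C */19 -> active={job_C:*/19}
Op 2: register job_C */17 -> active={job_C:*/17}
Op 3: unregister job_C -> active={}
Op 4: register job_A */13 -> active={job_A:*/13}
Op 5: register job_A */4 -> active={job_A:*/4}
Op 6: unregister job_A -> active={}
Op 7: register job_C */10 -> active={job_C:*/10}
Op 8: register job_B */18 -> active={job_B:*/18, job_C:*/10}
Op 9: register job_A */16 -> active={job_A:*/16, job_B:*/18, job_C:*/10}
Op 10: register job_B */16 -> active={job_A:*/16, job_B:*/16, job_C:*/10}
  job_A: interval 16, next fire after T=163 is 176
  job_B: interval 16, next fire after T=163 is 176
  job_C: interval 10, next fire after T=163 is 170
Earliest = 170, winner (lex tiebreak) = job_C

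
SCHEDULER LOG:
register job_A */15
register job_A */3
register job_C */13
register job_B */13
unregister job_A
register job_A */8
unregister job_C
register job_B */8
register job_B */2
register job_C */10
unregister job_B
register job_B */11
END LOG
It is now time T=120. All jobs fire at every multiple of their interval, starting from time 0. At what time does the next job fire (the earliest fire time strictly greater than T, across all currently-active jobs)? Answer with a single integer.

Op 1: register job_A */15 -> active={job_A:*/15}
Op 2: register job_A */3 -> active={job_A:*/3}
Op 3: register job_C */13 -> active={job_A:*/3, job_C:*/13}
Op 4: register job_B */13 -> active={job_A:*/3, job_B:*/13, job_C:*/13}
Op 5: unregister job_A -> active={job_B:*/13, job_C:*/13}
Op 6: register job_A */8 -> active={job_A:*/8, job_B:*/13, job_C:*/13}
Op 7: unregister job_C -> active={job_A:*/8, job_B:*/13}
Op 8: register job_B */8 -> active={job_A:*/8, job_B:*/8}
Op 9: register job_B */2 -> active={job_A:*/8, job_B:*/2}
Op 10: register job_C */10 -> active={job_A:*/8, job_B:*/2, job_C:*/10}
Op 11: unregister job_B -> active={job_A:*/8, job_C:*/10}
Op 12: register job_B */11 -> active={job_A:*/8, job_B:*/11, job_C:*/10}
  job_A: interval 8, next fire after T=120 is 128
  job_B: interval 11, next fire after T=120 is 121
  job_C: interval 10, next fire after T=120 is 130
Earliest fire time = 121 (job job_B)

Answer: 121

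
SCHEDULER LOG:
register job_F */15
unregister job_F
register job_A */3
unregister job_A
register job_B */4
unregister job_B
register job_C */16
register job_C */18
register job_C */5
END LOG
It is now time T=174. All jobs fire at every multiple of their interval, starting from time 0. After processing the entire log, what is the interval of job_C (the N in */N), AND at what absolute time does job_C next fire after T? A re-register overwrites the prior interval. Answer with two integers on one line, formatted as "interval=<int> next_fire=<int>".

Answer: interval=5 next_fire=175

Derivation:
Op 1: register job_F */15 -> active={job_F:*/15}
Op 2: unregister job_F -> active={}
Op 3: register job_A */3 -> active={job_A:*/3}
Op 4: unregister job_A -> active={}
Op 5: register job_B */4 -> active={job_B:*/4}
Op 6: unregister job_B -> active={}
Op 7: register job_C */16 -> active={job_C:*/16}
Op 8: register job_C */18 -> active={job_C:*/18}
Op 9: register job_C */5 -> active={job_C:*/5}
Final interval of job_C = 5
Next fire of job_C after T=174: (174//5+1)*5 = 175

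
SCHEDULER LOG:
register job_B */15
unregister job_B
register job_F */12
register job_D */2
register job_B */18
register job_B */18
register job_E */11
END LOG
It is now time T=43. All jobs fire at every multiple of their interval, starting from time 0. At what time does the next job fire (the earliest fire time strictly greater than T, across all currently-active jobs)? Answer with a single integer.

Answer: 44

Derivation:
Op 1: register job_B */15 -> active={job_B:*/15}
Op 2: unregister job_B -> active={}
Op 3: register job_F */12 -> active={job_F:*/12}
Op 4: register job_D */2 -> active={job_D:*/2, job_F:*/12}
Op 5: register job_B */18 -> active={job_B:*/18, job_D:*/2, job_F:*/12}
Op 6: register job_B */18 -> active={job_B:*/18, job_D:*/2, job_F:*/12}
Op 7: register job_E */11 -> active={job_B:*/18, job_D:*/2, job_E:*/11, job_F:*/12}
  job_B: interval 18, next fire after T=43 is 54
  job_D: interval 2, next fire after T=43 is 44
  job_E: interval 11, next fire after T=43 is 44
  job_F: interval 12, next fire after T=43 is 48
Earliest fire time = 44 (job job_D)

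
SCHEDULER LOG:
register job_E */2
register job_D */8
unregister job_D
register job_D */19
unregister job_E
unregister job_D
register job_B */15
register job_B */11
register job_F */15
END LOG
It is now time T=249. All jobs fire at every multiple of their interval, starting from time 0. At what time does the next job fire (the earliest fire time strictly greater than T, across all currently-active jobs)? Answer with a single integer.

Answer: 253

Derivation:
Op 1: register job_E */2 -> active={job_E:*/2}
Op 2: register job_D */8 -> active={job_D:*/8, job_E:*/2}
Op 3: unregister job_D -> active={job_E:*/2}
Op 4: register job_D */19 -> active={job_D:*/19, job_E:*/2}
Op 5: unregister job_E -> active={job_D:*/19}
Op 6: unregister job_D -> active={}
Op 7: register job_B */15 -> active={job_B:*/15}
Op 8: register job_B */11 -> active={job_B:*/11}
Op 9: register job_F */15 -> active={job_B:*/11, job_F:*/15}
  job_B: interval 11, next fire after T=249 is 253
  job_F: interval 15, next fire after T=249 is 255
Earliest fire time = 253 (job job_B)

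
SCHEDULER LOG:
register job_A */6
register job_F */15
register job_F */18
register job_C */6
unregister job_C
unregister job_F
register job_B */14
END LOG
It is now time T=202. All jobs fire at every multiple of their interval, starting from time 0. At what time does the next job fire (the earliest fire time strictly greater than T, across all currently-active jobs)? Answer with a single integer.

Op 1: register job_A */6 -> active={job_A:*/6}
Op 2: register job_F */15 -> active={job_A:*/6, job_F:*/15}
Op 3: register job_F */18 -> active={job_A:*/6, job_F:*/18}
Op 4: register job_C */6 -> active={job_A:*/6, job_C:*/6, job_F:*/18}
Op 5: unregister job_C -> active={job_A:*/6, job_F:*/18}
Op 6: unregister job_F -> active={job_A:*/6}
Op 7: register job_B */14 -> active={job_A:*/6, job_B:*/14}
  job_A: interval 6, next fire after T=202 is 204
  job_B: interval 14, next fire after T=202 is 210
Earliest fire time = 204 (job job_A)

Answer: 204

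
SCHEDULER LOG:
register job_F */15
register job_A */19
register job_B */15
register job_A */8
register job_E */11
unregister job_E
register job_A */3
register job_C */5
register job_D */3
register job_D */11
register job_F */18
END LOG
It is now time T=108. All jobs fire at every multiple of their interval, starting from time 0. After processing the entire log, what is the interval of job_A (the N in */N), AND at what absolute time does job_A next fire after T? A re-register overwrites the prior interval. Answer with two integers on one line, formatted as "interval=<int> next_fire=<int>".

Op 1: register job_F */15 -> active={job_F:*/15}
Op 2: register job_A */19 -> active={job_A:*/19, job_F:*/15}
Op 3: register job_B */15 -> active={job_A:*/19, job_B:*/15, job_F:*/15}
Op 4: register job_A */8 -> active={job_A:*/8, job_B:*/15, job_F:*/15}
Op 5: register job_E */11 -> active={job_A:*/8, job_B:*/15, job_E:*/11, job_F:*/15}
Op 6: unregister job_E -> active={job_A:*/8, job_B:*/15, job_F:*/15}
Op 7: register job_A */3 -> active={job_A:*/3, job_B:*/15, job_F:*/15}
Op 8: register job_C */5 -> active={job_A:*/3, job_B:*/15, job_C:*/5, job_F:*/15}
Op 9: register job_D */3 -> active={job_A:*/3, job_B:*/15, job_C:*/5, job_D:*/3, job_F:*/15}
Op 10: register job_D */11 -> active={job_A:*/3, job_B:*/15, job_C:*/5, job_D:*/11, job_F:*/15}
Op 11: register job_F */18 -> active={job_A:*/3, job_B:*/15, job_C:*/5, job_D:*/11, job_F:*/18}
Final interval of job_A = 3
Next fire of job_A after T=108: (108//3+1)*3 = 111

Answer: interval=3 next_fire=111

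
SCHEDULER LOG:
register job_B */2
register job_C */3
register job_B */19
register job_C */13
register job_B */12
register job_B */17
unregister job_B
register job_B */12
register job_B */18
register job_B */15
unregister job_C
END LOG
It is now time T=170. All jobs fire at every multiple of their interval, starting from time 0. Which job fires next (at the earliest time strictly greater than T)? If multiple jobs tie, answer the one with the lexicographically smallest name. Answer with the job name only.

Answer: job_B

Derivation:
Op 1: register job_B */2 -> active={job_B:*/2}
Op 2: register job_C */3 -> active={job_B:*/2, job_C:*/3}
Op 3: register job_B */19 -> active={job_B:*/19, job_C:*/3}
Op 4: register job_C */13 -> active={job_B:*/19, job_C:*/13}
Op 5: register job_B */12 -> active={job_B:*/12, job_C:*/13}
Op 6: register job_B */17 -> active={job_B:*/17, job_C:*/13}
Op 7: unregister job_B -> active={job_C:*/13}
Op 8: register job_B */12 -> active={job_B:*/12, job_C:*/13}
Op 9: register job_B */18 -> active={job_B:*/18, job_C:*/13}
Op 10: register job_B */15 -> active={job_B:*/15, job_C:*/13}
Op 11: unregister job_C -> active={job_B:*/15}
  job_B: interval 15, next fire after T=170 is 180
Earliest = 180, winner (lex tiebreak) = job_B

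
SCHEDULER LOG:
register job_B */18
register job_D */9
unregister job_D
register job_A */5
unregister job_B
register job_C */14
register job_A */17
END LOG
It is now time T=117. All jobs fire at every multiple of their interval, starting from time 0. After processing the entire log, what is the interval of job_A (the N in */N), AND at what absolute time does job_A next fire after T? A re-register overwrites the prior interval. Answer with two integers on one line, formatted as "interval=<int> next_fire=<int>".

Answer: interval=17 next_fire=119

Derivation:
Op 1: register job_B */18 -> active={job_B:*/18}
Op 2: register job_D */9 -> active={job_B:*/18, job_D:*/9}
Op 3: unregister job_D -> active={job_B:*/18}
Op 4: register job_A */5 -> active={job_A:*/5, job_B:*/18}
Op 5: unregister job_B -> active={job_A:*/5}
Op 6: register job_C */14 -> active={job_A:*/5, job_C:*/14}
Op 7: register job_A */17 -> active={job_A:*/17, job_C:*/14}
Final interval of job_A = 17
Next fire of job_A after T=117: (117//17+1)*17 = 119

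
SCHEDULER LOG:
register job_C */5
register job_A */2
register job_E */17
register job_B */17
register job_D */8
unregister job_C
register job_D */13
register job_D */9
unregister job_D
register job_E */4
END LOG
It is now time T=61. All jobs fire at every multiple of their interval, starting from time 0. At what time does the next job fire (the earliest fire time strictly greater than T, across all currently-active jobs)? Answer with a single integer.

Answer: 62

Derivation:
Op 1: register job_C */5 -> active={job_C:*/5}
Op 2: register job_A */2 -> active={job_A:*/2, job_C:*/5}
Op 3: register job_E */17 -> active={job_A:*/2, job_C:*/5, job_E:*/17}
Op 4: register job_B */17 -> active={job_A:*/2, job_B:*/17, job_C:*/5, job_E:*/17}
Op 5: register job_D */8 -> active={job_A:*/2, job_B:*/17, job_C:*/5, job_D:*/8, job_E:*/17}
Op 6: unregister job_C -> active={job_A:*/2, job_B:*/17, job_D:*/8, job_E:*/17}
Op 7: register job_D */13 -> active={job_A:*/2, job_B:*/17, job_D:*/13, job_E:*/17}
Op 8: register job_D */9 -> active={job_A:*/2, job_B:*/17, job_D:*/9, job_E:*/17}
Op 9: unregister job_D -> active={job_A:*/2, job_B:*/17, job_E:*/17}
Op 10: register job_E */4 -> active={job_A:*/2, job_B:*/17, job_E:*/4}
  job_A: interval 2, next fire after T=61 is 62
  job_B: interval 17, next fire after T=61 is 68
  job_E: interval 4, next fire after T=61 is 64
Earliest fire time = 62 (job job_A)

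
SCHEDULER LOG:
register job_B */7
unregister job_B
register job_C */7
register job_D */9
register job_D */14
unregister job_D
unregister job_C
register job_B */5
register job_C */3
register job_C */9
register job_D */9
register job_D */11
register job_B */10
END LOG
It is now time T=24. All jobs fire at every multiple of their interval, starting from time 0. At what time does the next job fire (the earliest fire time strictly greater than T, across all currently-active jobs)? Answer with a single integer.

Op 1: register job_B */7 -> active={job_B:*/7}
Op 2: unregister job_B -> active={}
Op 3: register job_C */7 -> active={job_C:*/7}
Op 4: register job_D */9 -> active={job_C:*/7, job_D:*/9}
Op 5: register job_D */14 -> active={job_C:*/7, job_D:*/14}
Op 6: unregister job_D -> active={job_C:*/7}
Op 7: unregister job_C -> active={}
Op 8: register job_B */5 -> active={job_B:*/5}
Op 9: register job_C */3 -> active={job_B:*/5, job_C:*/3}
Op 10: register job_C */9 -> active={job_B:*/5, job_C:*/9}
Op 11: register job_D */9 -> active={job_B:*/5, job_C:*/9, job_D:*/9}
Op 12: register job_D */11 -> active={job_B:*/5, job_C:*/9, job_D:*/11}
Op 13: register job_B */10 -> active={job_B:*/10, job_C:*/9, job_D:*/11}
  job_B: interval 10, next fire after T=24 is 30
  job_C: interval 9, next fire after T=24 is 27
  job_D: interval 11, next fire after T=24 is 33
Earliest fire time = 27 (job job_C)

Answer: 27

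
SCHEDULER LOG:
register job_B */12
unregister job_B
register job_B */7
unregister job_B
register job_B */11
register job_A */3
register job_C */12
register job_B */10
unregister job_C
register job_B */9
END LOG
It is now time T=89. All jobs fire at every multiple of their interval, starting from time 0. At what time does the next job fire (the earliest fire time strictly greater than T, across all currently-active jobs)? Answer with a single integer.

Op 1: register job_B */12 -> active={job_B:*/12}
Op 2: unregister job_B -> active={}
Op 3: register job_B */7 -> active={job_B:*/7}
Op 4: unregister job_B -> active={}
Op 5: register job_B */11 -> active={job_B:*/11}
Op 6: register job_A */3 -> active={job_A:*/3, job_B:*/11}
Op 7: register job_C */12 -> active={job_A:*/3, job_B:*/11, job_C:*/12}
Op 8: register job_B */10 -> active={job_A:*/3, job_B:*/10, job_C:*/12}
Op 9: unregister job_C -> active={job_A:*/3, job_B:*/10}
Op 10: register job_B */9 -> active={job_A:*/3, job_B:*/9}
  job_A: interval 3, next fire after T=89 is 90
  job_B: interval 9, next fire after T=89 is 90
Earliest fire time = 90 (job job_A)

Answer: 90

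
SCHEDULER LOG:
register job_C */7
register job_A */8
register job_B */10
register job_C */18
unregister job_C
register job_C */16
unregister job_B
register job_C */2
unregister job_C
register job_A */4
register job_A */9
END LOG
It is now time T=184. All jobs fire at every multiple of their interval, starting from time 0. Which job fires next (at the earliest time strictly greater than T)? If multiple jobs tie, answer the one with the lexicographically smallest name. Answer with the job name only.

Op 1: register job_C */7 -> active={job_C:*/7}
Op 2: register job_A */8 -> active={job_A:*/8, job_C:*/7}
Op 3: register job_B */10 -> active={job_A:*/8, job_B:*/10, job_C:*/7}
Op 4: register job_C */18 -> active={job_A:*/8, job_B:*/10, job_C:*/18}
Op 5: unregister job_C -> active={job_A:*/8, job_B:*/10}
Op 6: register job_C */16 -> active={job_A:*/8, job_B:*/10, job_C:*/16}
Op 7: unregister job_B -> active={job_A:*/8, job_C:*/16}
Op 8: register job_C */2 -> active={job_A:*/8, job_C:*/2}
Op 9: unregister job_C -> active={job_A:*/8}
Op 10: register job_A */4 -> active={job_A:*/4}
Op 11: register job_A */9 -> active={job_A:*/9}
  job_A: interval 9, next fire after T=184 is 189
Earliest = 189, winner (lex tiebreak) = job_A

Answer: job_A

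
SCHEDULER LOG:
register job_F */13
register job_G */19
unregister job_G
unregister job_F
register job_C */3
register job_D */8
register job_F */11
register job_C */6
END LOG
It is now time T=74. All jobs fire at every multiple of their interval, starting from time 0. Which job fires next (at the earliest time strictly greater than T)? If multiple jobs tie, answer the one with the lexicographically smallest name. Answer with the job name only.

Op 1: register job_F */13 -> active={job_F:*/13}
Op 2: register job_G */19 -> active={job_F:*/13, job_G:*/19}
Op 3: unregister job_G -> active={job_F:*/13}
Op 4: unregister job_F -> active={}
Op 5: register job_C */3 -> active={job_C:*/3}
Op 6: register job_D */8 -> active={job_C:*/3, job_D:*/8}
Op 7: register job_F */11 -> active={job_C:*/3, job_D:*/8, job_F:*/11}
Op 8: register job_C */6 -> active={job_C:*/6, job_D:*/8, job_F:*/11}
  job_C: interval 6, next fire after T=74 is 78
  job_D: interval 8, next fire after T=74 is 80
  job_F: interval 11, next fire after T=74 is 77
Earliest = 77, winner (lex tiebreak) = job_F

Answer: job_F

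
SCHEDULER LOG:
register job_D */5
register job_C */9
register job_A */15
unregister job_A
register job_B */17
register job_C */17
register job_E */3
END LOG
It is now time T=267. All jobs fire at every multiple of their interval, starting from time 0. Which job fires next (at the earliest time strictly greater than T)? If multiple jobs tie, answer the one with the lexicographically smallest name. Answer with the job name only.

Op 1: register job_D */5 -> active={job_D:*/5}
Op 2: register job_C */9 -> active={job_C:*/9, job_D:*/5}
Op 3: register job_A */15 -> active={job_A:*/15, job_C:*/9, job_D:*/5}
Op 4: unregister job_A -> active={job_C:*/9, job_D:*/5}
Op 5: register job_B */17 -> active={job_B:*/17, job_C:*/9, job_D:*/5}
Op 6: register job_C */17 -> active={job_B:*/17, job_C:*/17, job_D:*/5}
Op 7: register job_E */3 -> active={job_B:*/17, job_C:*/17, job_D:*/5, job_E:*/3}
  job_B: interval 17, next fire after T=267 is 272
  job_C: interval 17, next fire after T=267 is 272
  job_D: interval 5, next fire after T=267 is 270
  job_E: interval 3, next fire after T=267 is 270
Earliest = 270, winner (lex tiebreak) = job_D

Answer: job_D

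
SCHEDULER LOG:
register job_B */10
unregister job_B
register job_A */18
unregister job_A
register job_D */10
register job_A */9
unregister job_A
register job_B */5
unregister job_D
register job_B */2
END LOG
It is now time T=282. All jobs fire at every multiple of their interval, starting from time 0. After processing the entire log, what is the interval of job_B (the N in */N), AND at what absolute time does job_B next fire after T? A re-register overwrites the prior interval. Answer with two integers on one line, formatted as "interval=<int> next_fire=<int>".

Op 1: register job_B */10 -> active={job_B:*/10}
Op 2: unregister job_B -> active={}
Op 3: register job_A */18 -> active={job_A:*/18}
Op 4: unregister job_A -> active={}
Op 5: register job_D */10 -> active={job_D:*/10}
Op 6: register job_A */9 -> active={job_A:*/9, job_D:*/10}
Op 7: unregister job_A -> active={job_D:*/10}
Op 8: register job_B */5 -> active={job_B:*/5, job_D:*/10}
Op 9: unregister job_D -> active={job_B:*/5}
Op 10: register job_B */2 -> active={job_B:*/2}
Final interval of job_B = 2
Next fire of job_B after T=282: (282//2+1)*2 = 284

Answer: interval=2 next_fire=284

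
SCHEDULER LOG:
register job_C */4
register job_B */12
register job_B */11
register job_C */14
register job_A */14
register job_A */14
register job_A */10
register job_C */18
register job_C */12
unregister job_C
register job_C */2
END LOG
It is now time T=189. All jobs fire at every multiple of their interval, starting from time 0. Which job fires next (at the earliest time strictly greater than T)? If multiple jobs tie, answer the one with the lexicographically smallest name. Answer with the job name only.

Op 1: register job_C */4 -> active={job_C:*/4}
Op 2: register job_B */12 -> active={job_B:*/12, job_C:*/4}
Op 3: register job_B */11 -> active={job_B:*/11, job_C:*/4}
Op 4: register job_C */14 -> active={job_B:*/11, job_C:*/14}
Op 5: register job_A */14 -> active={job_A:*/14, job_B:*/11, job_C:*/14}
Op 6: register job_A */14 -> active={job_A:*/14, job_B:*/11, job_C:*/14}
Op 7: register job_A */10 -> active={job_A:*/10, job_B:*/11, job_C:*/14}
Op 8: register job_C */18 -> active={job_A:*/10, job_B:*/11, job_C:*/18}
Op 9: register job_C */12 -> active={job_A:*/10, job_B:*/11, job_C:*/12}
Op 10: unregister job_C -> active={job_A:*/10, job_B:*/11}
Op 11: register job_C */2 -> active={job_A:*/10, job_B:*/11, job_C:*/2}
  job_A: interval 10, next fire after T=189 is 190
  job_B: interval 11, next fire after T=189 is 198
  job_C: interval 2, next fire after T=189 is 190
Earliest = 190, winner (lex tiebreak) = job_A

Answer: job_A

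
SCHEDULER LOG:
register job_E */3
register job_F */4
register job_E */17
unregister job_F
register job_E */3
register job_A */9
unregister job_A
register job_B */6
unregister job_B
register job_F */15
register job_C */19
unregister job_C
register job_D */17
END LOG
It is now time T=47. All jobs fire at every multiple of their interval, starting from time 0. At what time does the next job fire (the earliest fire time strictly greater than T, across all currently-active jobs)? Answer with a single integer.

Answer: 48

Derivation:
Op 1: register job_E */3 -> active={job_E:*/3}
Op 2: register job_F */4 -> active={job_E:*/3, job_F:*/4}
Op 3: register job_E */17 -> active={job_E:*/17, job_F:*/4}
Op 4: unregister job_F -> active={job_E:*/17}
Op 5: register job_E */3 -> active={job_E:*/3}
Op 6: register job_A */9 -> active={job_A:*/9, job_E:*/3}
Op 7: unregister job_A -> active={job_E:*/3}
Op 8: register job_B */6 -> active={job_B:*/6, job_E:*/3}
Op 9: unregister job_B -> active={job_E:*/3}
Op 10: register job_F */15 -> active={job_E:*/3, job_F:*/15}
Op 11: register job_C */19 -> active={job_C:*/19, job_E:*/3, job_F:*/15}
Op 12: unregister job_C -> active={job_E:*/3, job_F:*/15}
Op 13: register job_D */17 -> active={job_D:*/17, job_E:*/3, job_F:*/15}
  job_D: interval 17, next fire after T=47 is 51
  job_E: interval 3, next fire after T=47 is 48
  job_F: interval 15, next fire after T=47 is 60
Earliest fire time = 48 (job job_E)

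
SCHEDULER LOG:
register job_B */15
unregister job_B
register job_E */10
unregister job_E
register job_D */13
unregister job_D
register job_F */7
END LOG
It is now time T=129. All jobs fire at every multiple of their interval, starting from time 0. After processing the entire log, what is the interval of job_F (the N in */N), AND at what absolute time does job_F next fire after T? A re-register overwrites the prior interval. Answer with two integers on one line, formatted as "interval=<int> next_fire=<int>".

Op 1: register job_B */15 -> active={job_B:*/15}
Op 2: unregister job_B -> active={}
Op 3: register job_E */10 -> active={job_E:*/10}
Op 4: unregister job_E -> active={}
Op 5: register job_D */13 -> active={job_D:*/13}
Op 6: unregister job_D -> active={}
Op 7: register job_F */7 -> active={job_F:*/7}
Final interval of job_F = 7
Next fire of job_F after T=129: (129//7+1)*7 = 133

Answer: interval=7 next_fire=133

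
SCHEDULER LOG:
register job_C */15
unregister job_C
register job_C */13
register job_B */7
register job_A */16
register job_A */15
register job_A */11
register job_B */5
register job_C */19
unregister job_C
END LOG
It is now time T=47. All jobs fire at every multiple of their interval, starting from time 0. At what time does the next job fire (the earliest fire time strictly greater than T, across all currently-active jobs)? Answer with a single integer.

Answer: 50

Derivation:
Op 1: register job_C */15 -> active={job_C:*/15}
Op 2: unregister job_C -> active={}
Op 3: register job_C */13 -> active={job_C:*/13}
Op 4: register job_B */7 -> active={job_B:*/7, job_C:*/13}
Op 5: register job_A */16 -> active={job_A:*/16, job_B:*/7, job_C:*/13}
Op 6: register job_A */15 -> active={job_A:*/15, job_B:*/7, job_C:*/13}
Op 7: register job_A */11 -> active={job_A:*/11, job_B:*/7, job_C:*/13}
Op 8: register job_B */5 -> active={job_A:*/11, job_B:*/5, job_C:*/13}
Op 9: register job_C */19 -> active={job_A:*/11, job_B:*/5, job_C:*/19}
Op 10: unregister job_C -> active={job_A:*/11, job_B:*/5}
  job_A: interval 11, next fire after T=47 is 55
  job_B: interval 5, next fire after T=47 is 50
Earliest fire time = 50 (job job_B)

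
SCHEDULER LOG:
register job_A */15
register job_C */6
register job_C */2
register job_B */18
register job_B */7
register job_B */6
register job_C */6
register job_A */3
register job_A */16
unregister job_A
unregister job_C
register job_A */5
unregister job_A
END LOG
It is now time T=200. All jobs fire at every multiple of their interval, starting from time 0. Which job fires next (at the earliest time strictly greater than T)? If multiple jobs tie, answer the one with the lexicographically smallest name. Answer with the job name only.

Answer: job_B

Derivation:
Op 1: register job_A */15 -> active={job_A:*/15}
Op 2: register job_C */6 -> active={job_A:*/15, job_C:*/6}
Op 3: register job_C */2 -> active={job_A:*/15, job_C:*/2}
Op 4: register job_B */18 -> active={job_A:*/15, job_B:*/18, job_C:*/2}
Op 5: register job_B */7 -> active={job_A:*/15, job_B:*/7, job_C:*/2}
Op 6: register job_B */6 -> active={job_A:*/15, job_B:*/6, job_C:*/2}
Op 7: register job_C */6 -> active={job_A:*/15, job_B:*/6, job_C:*/6}
Op 8: register job_A */3 -> active={job_A:*/3, job_B:*/6, job_C:*/6}
Op 9: register job_A */16 -> active={job_A:*/16, job_B:*/6, job_C:*/6}
Op 10: unregister job_A -> active={job_B:*/6, job_C:*/6}
Op 11: unregister job_C -> active={job_B:*/6}
Op 12: register job_A */5 -> active={job_A:*/5, job_B:*/6}
Op 13: unregister job_A -> active={job_B:*/6}
  job_B: interval 6, next fire after T=200 is 204
Earliest = 204, winner (lex tiebreak) = job_B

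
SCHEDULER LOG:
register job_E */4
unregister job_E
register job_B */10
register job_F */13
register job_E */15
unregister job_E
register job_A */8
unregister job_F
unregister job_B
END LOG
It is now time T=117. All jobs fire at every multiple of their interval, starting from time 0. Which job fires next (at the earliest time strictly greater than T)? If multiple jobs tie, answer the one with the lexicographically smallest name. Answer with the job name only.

Op 1: register job_E */4 -> active={job_E:*/4}
Op 2: unregister job_E -> active={}
Op 3: register job_B */10 -> active={job_B:*/10}
Op 4: register job_F */13 -> active={job_B:*/10, job_F:*/13}
Op 5: register job_E */15 -> active={job_B:*/10, job_E:*/15, job_F:*/13}
Op 6: unregister job_E -> active={job_B:*/10, job_F:*/13}
Op 7: register job_A */8 -> active={job_A:*/8, job_B:*/10, job_F:*/13}
Op 8: unregister job_F -> active={job_A:*/8, job_B:*/10}
Op 9: unregister job_B -> active={job_A:*/8}
  job_A: interval 8, next fire after T=117 is 120
Earliest = 120, winner (lex tiebreak) = job_A

Answer: job_A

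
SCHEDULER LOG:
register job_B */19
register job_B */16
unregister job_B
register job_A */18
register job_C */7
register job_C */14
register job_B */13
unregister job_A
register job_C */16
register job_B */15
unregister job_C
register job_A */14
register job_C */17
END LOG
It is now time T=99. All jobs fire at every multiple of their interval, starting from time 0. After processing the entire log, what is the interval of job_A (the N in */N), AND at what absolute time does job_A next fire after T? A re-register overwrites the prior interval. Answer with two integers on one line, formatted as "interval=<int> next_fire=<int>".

Answer: interval=14 next_fire=112

Derivation:
Op 1: register job_B */19 -> active={job_B:*/19}
Op 2: register job_B */16 -> active={job_B:*/16}
Op 3: unregister job_B -> active={}
Op 4: register job_A */18 -> active={job_A:*/18}
Op 5: register job_C */7 -> active={job_A:*/18, job_C:*/7}
Op 6: register job_C */14 -> active={job_A:*/18, job_C:*/14}
Op 7: register job_B */13 -> active={job_A:*/18, job_B:*/13, job_C:*/14}
Op 8: unregister job_A -> active={job_B:*/13, job_C:*/14}
Op 9: register job_C */16 -> active={job_B:*/13, job_C:*/16}
Op 10: register job_B */15 -> active={job_B:*/15, job_C:*/16}
Op 11: unregister job_C -> active={job_B:*/15}
Op 12: register job_A */14 -> active={job_A:*/14, job_B:*/15}
Op 13: register job_C */17 -> active={job_A:*/14, job_B:*/15, job_C:*/17}
Final interval of job_A = 14
Next fire of job_A after T=99: (99//14+1)*14 = 112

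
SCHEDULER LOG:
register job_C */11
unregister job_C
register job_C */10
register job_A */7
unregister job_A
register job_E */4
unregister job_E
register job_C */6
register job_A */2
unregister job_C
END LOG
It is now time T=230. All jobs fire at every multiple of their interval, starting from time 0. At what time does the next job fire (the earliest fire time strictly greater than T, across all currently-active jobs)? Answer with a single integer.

Op 1: register job_C */11 -> active={job_C:*/11}
Op 2: unregister job_C -> active={}
Op 3: register job_C */10 -> active={job_C:*/10}
Op 4: register job_A */7 -> active={job_A:*/7, job_C:*/10}
Op 5: unregister job_A -> active={job_C:*/10}
Op 6: register job_E */4 -> active={job_C:*/10, job_E:*/4}
Op 7: unregister job_E -> active={job_C:*/10}
Op 8: register job_C */6 -> active={job_C:*/6}
Op 9: register job_A */2 -> active={job_A:*/2, job_C:*/6}
Op 10: unregister job_C -> active={job_A:*/2}
  job_A: interval 2, next fire after T=230 is 232
Earliest fire time = 232 (job job_A)

Answer: 232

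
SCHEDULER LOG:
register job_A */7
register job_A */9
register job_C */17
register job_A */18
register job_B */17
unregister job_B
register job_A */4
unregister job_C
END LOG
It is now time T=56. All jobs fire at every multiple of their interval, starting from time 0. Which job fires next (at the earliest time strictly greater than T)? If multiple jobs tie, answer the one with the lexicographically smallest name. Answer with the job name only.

Op 1: register job_A */7 -> active={job_A:*/7}
Op 2: register job_A */9 -> active={job_A:*/9}
Op 3: register job_C */17 -> active={job_A:*/9, job_C:*/17}
Op 4: register job_A */18 -> active={job_A:*/18, job_C:*/17}
Op 5: register job_B */17 -> active={job_A:*/18, job_B:*/17, job_C:*/17}
Op 6: unregister job_B -> active={job_A:*/18, job_C:*/17}
Op 7: register job_A */4 -> active={job_A:*/4, job_C:*/17}
Op 8: unregister job_C -> active={job_A:*/4}
  job_A: interval 4, next fire after T=56 is 60
Earliest = 60, winner (lex tiebreak) = job_A

Answer: job_A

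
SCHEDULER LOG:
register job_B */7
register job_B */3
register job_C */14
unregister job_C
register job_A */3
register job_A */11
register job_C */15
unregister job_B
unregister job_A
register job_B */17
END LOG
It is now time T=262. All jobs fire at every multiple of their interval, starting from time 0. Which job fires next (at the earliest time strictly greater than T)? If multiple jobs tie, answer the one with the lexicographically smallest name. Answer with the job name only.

Answer: job_C

Derivation:
Op 1: register job_B */7 -> active={job_B:*/7}
Op 2: register job_B */3 -> active={job_B:*/3}
Op 3: register job_C */14 -> active={job_B:*/3, job_C:*/14}
Op 4: unregister job_C -> active={job_B:*/3}
Op 5: register job_A */3 -> active={job_A:*/3, job_B:*/3}
Op 6: register job_A */11 -> active={job_A:*/11, job_B:*/3}
Op 7: register job_C */15 -> active={job_A:*/11, job_B:*/3, job_C:*/15}
Op 8: unregister job_B -> active={job_A:*/11, job_C:*/15}
Op 9: unregister job_A -> active={job_C:*/15}
Op 10: register job_B */17 -> active={job_B:*/17, job_C:*/15}
  job_B: interval 17, next fire after T=262 is 272
  job_C: interval 15, next fire after T=262 is 270
Earliest = 270, winner (lex tiebreak) = job_C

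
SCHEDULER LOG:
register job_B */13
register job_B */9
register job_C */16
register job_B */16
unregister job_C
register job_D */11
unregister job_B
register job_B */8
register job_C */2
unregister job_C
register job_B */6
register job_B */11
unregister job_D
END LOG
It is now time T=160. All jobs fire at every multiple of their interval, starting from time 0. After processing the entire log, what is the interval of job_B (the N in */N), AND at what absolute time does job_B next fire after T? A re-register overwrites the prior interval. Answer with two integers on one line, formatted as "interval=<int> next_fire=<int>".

Answer: interval=11 next_fire=165

Derivation:
Op 1: register job_B */13 -> active={job_B:*/13}
Op 2: register job_B */9 -> active={job_B:*/9}
Op 3: register job_C */16 -> active={job_B:*/9, job_C:*/16}
Op 4: register job_B */16 -> active={job_B:*/16, job_C:*/16}
Op 5: unregister job_C -> active={job_B:*/16}
Op 6: register job_D */11 -> active={job_B:*/16, job_D:*/11}
Op 7: unregister job_B -> active={job_D:*/11}
Op 8: register job_B */8 -> active={job_B:*/8, job_D:*/11}
Op 9: register job_C */2 -> active={job_B:*/8, job_C:*/2, job_D:*/11}
Op 10: unregister job_C -> active={job_B:*/8, job_D:*/11}
Op 11: register job_B */6 -> active={job_B:*/6, job_D:*/11}
Op 12: register job_B */11 -> active={job_B:*/11, job_D:*/11}
Op 13: unregister job_D -> active={job_B:*/11}
Final interval of job_B = 11
Next fire of job_B after T=160: (160//11+1)*11 = 165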